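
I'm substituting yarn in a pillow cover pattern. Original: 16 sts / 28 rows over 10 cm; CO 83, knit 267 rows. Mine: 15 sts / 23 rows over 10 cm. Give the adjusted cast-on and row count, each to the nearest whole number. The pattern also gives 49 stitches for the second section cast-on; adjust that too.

Stitches: 83 × 15/16 = 77.81 → 78.
Rows: 267 × 23/28 = 219.32 → 219.
second section cast-on: 49 × 15/16 = 45.94 → 46.

Cast on 78 stitches; work 219 rows; second section cast-on 46 stitches.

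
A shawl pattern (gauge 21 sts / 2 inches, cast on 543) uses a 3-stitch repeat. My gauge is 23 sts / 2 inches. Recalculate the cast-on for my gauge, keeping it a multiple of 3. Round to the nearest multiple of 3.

543 × 23 / 21 = 594.71.
Nearest multiple of 3: 594.

594 stitches.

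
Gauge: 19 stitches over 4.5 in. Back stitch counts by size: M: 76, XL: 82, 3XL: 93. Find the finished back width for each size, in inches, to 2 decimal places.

M 18.00 inches; XL 19.42 inches; 3XL 22.03 inches.

19/4.5 = 4.222 sts per in.
M: 76 / 4.222 = 18.000 → 18.00 in.
XL: 82 / 4.222 = 19.421 → 19.42 in.
3XL: 93 / 4.222 = 22.026 → 22.03 in.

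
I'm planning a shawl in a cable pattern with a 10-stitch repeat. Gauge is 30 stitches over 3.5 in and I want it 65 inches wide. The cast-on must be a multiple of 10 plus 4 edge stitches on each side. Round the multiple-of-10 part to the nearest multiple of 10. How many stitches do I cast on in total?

558 stitches.

30 / 3.5 = 8.571 sts per inch.
65 × 8.571 = 557.14 sts.
Less 8 edge sts → 549.14 for the repeat.
Nearest multiple of 10: 550.
Add back 8 edge sts → 558.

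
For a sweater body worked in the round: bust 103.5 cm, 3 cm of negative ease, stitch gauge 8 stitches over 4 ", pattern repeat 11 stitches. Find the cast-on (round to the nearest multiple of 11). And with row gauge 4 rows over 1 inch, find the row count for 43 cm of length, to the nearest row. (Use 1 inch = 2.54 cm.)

Cast on 77 stitches; work 68 rows.

Finished = 103.5 − 3 = 100.5 cm.
100.5 cm × 1/2.54 = 39.57 inches.
8/4 = 2 sts per in; 39.57 × 2 = 79.13 sts.
Nearest multiple of 11 → 77.
43 cm = 16.93 inches; × 4 = 67.72 → 68 rows.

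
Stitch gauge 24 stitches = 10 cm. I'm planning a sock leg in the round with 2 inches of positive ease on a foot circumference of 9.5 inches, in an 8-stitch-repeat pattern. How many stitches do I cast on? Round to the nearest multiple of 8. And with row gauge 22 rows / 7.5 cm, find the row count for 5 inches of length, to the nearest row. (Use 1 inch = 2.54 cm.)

Cast on 72 stitches; work 37 rows.

Finished = 9.5 + 2 = 11.5 inches.
11.5 inches × 2.54 = 29.21 cm.
24/10 = 2.4 sts per cm; 29.21 × 2.4 = 70.10 sts.
Nearest multiple of 8 → 72.
5 inches = 12.70 cm; × 2.933 = 37.25 → 37 rows.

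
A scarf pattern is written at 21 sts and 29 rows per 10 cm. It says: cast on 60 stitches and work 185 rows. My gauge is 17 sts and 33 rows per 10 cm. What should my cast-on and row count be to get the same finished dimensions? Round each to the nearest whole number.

Cast on 49 stitches; work 211 rows.

Stitches: 60 × 17/21 = 48.57 → 49.
Rows: 185 × 33/29 = 210.52 → 211.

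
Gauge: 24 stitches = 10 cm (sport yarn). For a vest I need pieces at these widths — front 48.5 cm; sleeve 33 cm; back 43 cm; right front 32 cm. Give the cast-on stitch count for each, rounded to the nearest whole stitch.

front 116; sleeve 79; back 103; right front 77.

Rate = 24/10 = 2.4 sts per cm.
front: 48.5 × 2.4 = 116.40 → 116.
sleeve: 33 × 2.4 = 79.20 → 79.
back: 43 × 2.4 = 103.20 → 103.
right front: 32 × 2.4 = 76.80 → 77.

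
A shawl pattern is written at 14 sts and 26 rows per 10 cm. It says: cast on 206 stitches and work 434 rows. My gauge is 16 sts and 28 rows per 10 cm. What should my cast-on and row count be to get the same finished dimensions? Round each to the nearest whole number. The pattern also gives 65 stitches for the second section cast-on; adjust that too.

Stitches: 206 × 16/14 = 235.43 → 235.
Rows: 434 × 28/26 = 467.38 → 467.
second section cast-on: 65 × 16/14 = 74.29 → 74.

Cast on 235 stitches; work 467 rows; second section cast-on 74 stitches.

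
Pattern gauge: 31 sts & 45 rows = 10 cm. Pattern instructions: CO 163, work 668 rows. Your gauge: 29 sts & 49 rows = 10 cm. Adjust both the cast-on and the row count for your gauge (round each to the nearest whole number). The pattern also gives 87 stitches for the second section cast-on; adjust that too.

Stitches: 163 × 29/31 = 152.48 → 152.
Rows: 668 × 49/45 = 727.38 → 727.
second section cast-on: 87 × 29/31 = 81.39 → 81.

Cast on 152 stitches; work 727 rows; second section cast-on 81 stitches.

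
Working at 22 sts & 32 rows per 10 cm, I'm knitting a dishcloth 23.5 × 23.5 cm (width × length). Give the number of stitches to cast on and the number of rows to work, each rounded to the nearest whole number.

Cast on 52 stitches and work 75 rows.

Stitch gauge = 22/10 = 2.2 sts/cm; 23.5 × 2.2 = 51.70 → 52 sts.
Row gauge = 32/10 = 3.2 rows/cm; 23.5 × 3.2 = 75.20 → 75 rows.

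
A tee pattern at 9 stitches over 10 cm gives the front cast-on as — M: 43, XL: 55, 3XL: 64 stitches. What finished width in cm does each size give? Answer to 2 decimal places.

9/10 = 0.9 sts per cm.
M: 43 / 0.9 = 47.778 → 47.78 cm.
XL: 55 / 0.9 = 61.111 → 61.11 cm.
3XL: 64 / 0.9 = 71.111 → 71.11 cm.

M 47.78 cm; XL 61.11 cm; 3XL 71.11 cm.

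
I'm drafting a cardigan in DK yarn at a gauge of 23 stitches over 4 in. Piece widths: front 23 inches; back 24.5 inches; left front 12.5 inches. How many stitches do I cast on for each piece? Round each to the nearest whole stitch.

front 132; back 141; left front 72.

Rate = 23/4 = 5.75 sts per in.
front: 23 × 5.75 = 132.25 → 132.
back: 24.5 × 5.75 = 140.88 → 141.
left front: 12.5 × 5.75 = 71.88 → 72.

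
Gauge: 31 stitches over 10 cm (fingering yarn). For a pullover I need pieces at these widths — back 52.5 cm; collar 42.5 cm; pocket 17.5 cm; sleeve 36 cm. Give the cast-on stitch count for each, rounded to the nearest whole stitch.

back 163; collar 132; pocket 54; sleeve 112.

Rate = 31/10 = 3.1 sts per cm.
back: 52.5 × 3.1 = 162.75 → 163.
collar: 42.5 × 3.1 = 131.75 → 132.
pocket: 17.5 × 3.1 = 54.25 → 54.
sleeve: 36 × 3.1 = 111.60 → 112.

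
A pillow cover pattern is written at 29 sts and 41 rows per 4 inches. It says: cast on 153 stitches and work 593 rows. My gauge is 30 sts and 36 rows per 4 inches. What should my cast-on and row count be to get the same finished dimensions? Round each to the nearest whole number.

Cast on 158 stitches; work 521 rows.

Stitches: 153 × 30/29 = 158.28 → 158.
Rows: 593 × 36/41 = 520.68 → 521.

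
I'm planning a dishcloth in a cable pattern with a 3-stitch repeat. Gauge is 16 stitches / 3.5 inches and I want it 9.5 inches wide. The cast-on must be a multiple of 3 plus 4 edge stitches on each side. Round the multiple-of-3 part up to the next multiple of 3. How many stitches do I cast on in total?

16 / 3.5 = 4.571 sts per inch.
9.5 × 4.571 = 43.43 sts.
Less 8 edge sts → 35.43 for the repeat.
Next multiple of 3: 36.
Add back 8 edge sts → 44.

CO 44 sts.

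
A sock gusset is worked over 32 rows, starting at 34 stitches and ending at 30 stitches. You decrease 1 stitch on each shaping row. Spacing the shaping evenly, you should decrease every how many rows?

Stitches to remove: |30 − 34| = 4.
Shaping rows needed: 4 / 1 = 4.
32 rows / 4 = every 8 rows.

Decrease every 8th row.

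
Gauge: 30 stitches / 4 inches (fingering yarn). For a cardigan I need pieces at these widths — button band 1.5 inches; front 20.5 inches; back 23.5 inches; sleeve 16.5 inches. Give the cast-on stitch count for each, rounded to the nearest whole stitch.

Rate = 30/4 = 7.5 sts per in.
button band: 1.5 × 7.5 = 11.25 → 11.
front: 20.5 × 7.5 = 153.75 → 154.
back: 23.5 × 7.5 = 176.25 → 176.
sleeve: 16.5 × 7.5 = 123.75 → 124.

button band 11; front 154; back 176; sleeve 124.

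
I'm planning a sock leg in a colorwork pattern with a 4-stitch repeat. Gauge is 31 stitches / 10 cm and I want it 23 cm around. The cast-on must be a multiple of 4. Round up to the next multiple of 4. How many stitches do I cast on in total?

31 / 10 = 3.1 sts per cm.
23 × 3.1 = 71.30 sts.
Next multiple of 4: 72.

72 stitches.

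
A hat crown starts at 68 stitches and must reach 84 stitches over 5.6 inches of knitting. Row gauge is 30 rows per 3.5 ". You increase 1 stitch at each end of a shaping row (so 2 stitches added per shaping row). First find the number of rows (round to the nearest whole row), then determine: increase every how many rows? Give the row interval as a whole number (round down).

Rows = 5.6 × 8.571 = 48.0 → 48 rows.
Stitches to add: 16 → 8 shaping rows (at 2 st each).
48 / 8 = 6.00 → every 6 rows.

Increase every 6th row.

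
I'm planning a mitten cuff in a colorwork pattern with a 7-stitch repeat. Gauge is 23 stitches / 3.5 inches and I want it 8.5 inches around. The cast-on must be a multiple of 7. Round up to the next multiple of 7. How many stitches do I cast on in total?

CO 56 sts.

23 / 3.5 = 6.571 sts per inch.
8.5 × 6.571 = 55.86 sts.
Next multiple of 7: 56.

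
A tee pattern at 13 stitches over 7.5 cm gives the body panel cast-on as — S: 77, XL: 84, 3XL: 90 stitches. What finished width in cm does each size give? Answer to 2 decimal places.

13/7.5 = 1.733 sts per cm.
S: 77 / 1.733 = 44.423 → 44.42 cm.
XL: 84 / 1.733 = 48.462 → 48.46 cm.
3XL: 90 / 1.733 = 51.923 → 51.92 cm.

S 44.42 cm; XL 48.46 cm; 3XL 51.92 cm.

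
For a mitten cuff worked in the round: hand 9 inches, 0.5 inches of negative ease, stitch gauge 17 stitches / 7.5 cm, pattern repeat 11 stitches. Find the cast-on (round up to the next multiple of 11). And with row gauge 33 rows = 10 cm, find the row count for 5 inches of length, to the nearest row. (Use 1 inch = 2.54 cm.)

Cast on 55 stitches; work 42 rows.

Finished = 9 − 0.5 = 8.5 inches.
8.5 inches × 2.54 = 21.59 cm.
17/7.5 = 2.267 sts per cm; 21.59 × 2.267 = 48.94 sts.
Next multiple of 11 → 55.
5 inches = 12.70 cm; × 3.3 = 41.91 → 42 rows.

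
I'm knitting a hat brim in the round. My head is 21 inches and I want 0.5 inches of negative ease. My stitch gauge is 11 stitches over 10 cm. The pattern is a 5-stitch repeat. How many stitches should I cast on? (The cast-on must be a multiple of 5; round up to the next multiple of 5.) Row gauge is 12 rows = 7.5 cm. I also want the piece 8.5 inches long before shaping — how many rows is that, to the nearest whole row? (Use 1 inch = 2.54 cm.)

Finished = 21 − 0.5 = 20.5 inches.
20.5 inches × 2.54 = 52.07 cm.
11/10 = 1.1 sts per cm; 52.07 × 1.1 = 57.28 sts.
Next multiple of 5 → 60.
8.5 inches = 21.59 cm; × 1.6 = 34.54 → 35 rows.

Cast on 60 stitches; work 35 rows.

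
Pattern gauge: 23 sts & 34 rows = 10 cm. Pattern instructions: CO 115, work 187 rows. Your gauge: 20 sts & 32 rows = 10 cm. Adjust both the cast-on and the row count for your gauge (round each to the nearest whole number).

Stitches: 115 × 20/23 = 100.00 → 100.
Rows: 187 × 32/34 = 176.00 → 176.

Cast on 100 stitches; work 176 rows.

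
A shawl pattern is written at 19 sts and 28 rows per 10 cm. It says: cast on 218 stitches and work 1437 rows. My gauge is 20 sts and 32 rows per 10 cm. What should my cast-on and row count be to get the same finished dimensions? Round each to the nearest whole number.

Cast on 229 stitches; work 1642 rows.

Stitches: 218 × 20/19 = 229.47 → 229.
Rows: 1437 × 32/28 = 1642.29 → 1642.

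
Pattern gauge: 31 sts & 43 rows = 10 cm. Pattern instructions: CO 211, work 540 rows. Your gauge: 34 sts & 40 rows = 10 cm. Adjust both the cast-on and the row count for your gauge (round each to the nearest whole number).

Stitches: 211 × 34/31 = 231.42 → 231.
Rows: 540 × 40/43 = 502.33 → 502.

Cast on 231 stitches; work 502 rows.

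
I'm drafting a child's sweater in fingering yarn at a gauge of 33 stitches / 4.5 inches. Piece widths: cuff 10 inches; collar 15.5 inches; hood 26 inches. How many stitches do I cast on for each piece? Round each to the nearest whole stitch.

Rate = 33/4.5 = 7.333 sts per in.
cuff: 10 × 7.333 = 73.33 → 73.
collar: 15.5 × 7.333 = 113.67 → 114.
hood: 26 × 7.333 = 190.67 → 191.

cuff 73; collar 114; hood 191.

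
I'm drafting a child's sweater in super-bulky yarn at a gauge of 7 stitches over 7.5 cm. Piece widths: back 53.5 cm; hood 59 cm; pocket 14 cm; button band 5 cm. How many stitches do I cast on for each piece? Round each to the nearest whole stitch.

back 50; hood 55; pocket 13; button band 5.

Rate = 7/7.5 = 0.933 sts per cm.
back: 53.5 × 0.933 = 49.93 → 50.
hood: 59 × 0.933 = 55.07 → 55.
pocket: 14 × 0.933 = 13.07 → 13.
button band: 5 × 0.933 = 4.67 → 5.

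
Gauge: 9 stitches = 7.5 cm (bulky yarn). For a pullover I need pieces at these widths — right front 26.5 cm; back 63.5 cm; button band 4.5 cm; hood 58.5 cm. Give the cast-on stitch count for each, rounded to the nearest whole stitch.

right front 32; back 76; button band 5; hood 70.

Rate = 9/7.5 = 1.2 sts per cm.
right front: 26.5 × 1.2 = 31.80 → 32.
back: 63.5 × 1.2 = 76.20 → 76.
button band: 4.5 × 1.2 = 5.40 → 5.
hood: 58.5 × 1.2 = 70.20 → 70.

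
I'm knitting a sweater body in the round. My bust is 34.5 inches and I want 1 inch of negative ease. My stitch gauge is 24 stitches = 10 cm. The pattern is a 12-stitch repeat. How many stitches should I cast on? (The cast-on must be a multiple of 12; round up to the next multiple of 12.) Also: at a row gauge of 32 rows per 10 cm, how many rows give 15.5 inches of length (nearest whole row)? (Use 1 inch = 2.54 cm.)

Finished = 34.5 − 1 = 33.5 inches.
33.5 inches × 2.54 = 85.09 cm.
24/10 = 2.4 sts per cm; 85.09 × 2.4 = 204.22 sts.
Next multiple of 12 → 216.
15.5 inches = 39.37 cm; × 3.2 = 125.98 → 126 rows.

Cast on 216 stitches; work 126 rows.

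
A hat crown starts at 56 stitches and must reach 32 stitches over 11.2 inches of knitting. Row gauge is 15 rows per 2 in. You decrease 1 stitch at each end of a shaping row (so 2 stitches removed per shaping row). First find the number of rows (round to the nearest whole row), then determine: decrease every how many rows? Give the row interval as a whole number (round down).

Rows = 11.2 × 7.5 = 84.0 → 84 rows.
Stitches to remove: 24 → 12 shaping rows (at 2 st each).
84 / 12 = 7.00 → every 7 rows.

Decrease every 7th row.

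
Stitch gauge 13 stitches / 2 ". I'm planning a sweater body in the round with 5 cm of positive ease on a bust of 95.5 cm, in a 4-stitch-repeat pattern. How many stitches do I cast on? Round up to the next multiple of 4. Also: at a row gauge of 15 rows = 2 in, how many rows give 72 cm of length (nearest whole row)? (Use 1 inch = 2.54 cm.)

Cast on 260 stitches; work 213 rows.

Finished = 95.5 + 5 = 100.5 cm.
100.5 cm × 1/2.54 = 39.57 inches.
13/2 = 6.5 sts per in; 39.57 × 6.5 = 257.19 sts.
Next multiple of 4 → 260.
72 cm = 28.35 inches; × 7.5 = 212.60 → 213 rows.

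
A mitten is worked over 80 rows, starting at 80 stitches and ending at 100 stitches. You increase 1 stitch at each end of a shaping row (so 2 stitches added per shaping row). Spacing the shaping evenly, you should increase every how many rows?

Increase every 8th row.

Stitches to add: |100 − 80| = 20.
Shaping rows needed: 20 / 2 = 10.
80 rows / 10 = every 8 rows.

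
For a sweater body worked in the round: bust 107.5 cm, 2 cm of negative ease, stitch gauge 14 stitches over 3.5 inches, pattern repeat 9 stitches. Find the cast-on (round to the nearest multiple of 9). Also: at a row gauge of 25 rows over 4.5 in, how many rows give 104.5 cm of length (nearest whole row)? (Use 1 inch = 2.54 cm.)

Finished = 107.5 − 2 = 105.5 cm.
105.5 cm × 1/2.54 = 41.54 inches.
14/3.5 = 4 sts per in; 41.54 × 4 = 166.14 sts.
Nearest multiple of 9 → 162.
104.5 cm = 41.14 inches; × 5.556 = 228.57 → 229 rows.

Cast on 162 stitches; work 229 rows.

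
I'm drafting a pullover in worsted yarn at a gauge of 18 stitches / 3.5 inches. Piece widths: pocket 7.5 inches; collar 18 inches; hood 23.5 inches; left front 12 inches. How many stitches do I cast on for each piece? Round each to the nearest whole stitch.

Rate = 18/3.5 = 5.143 sts per in.
pocket: 7.5 × 5.143 = 38.57 → 39.
collar: 18 × 5.143 = 92.57 → 93.
hood: 23.5 × 5.143 = 120.86 → 121.
left front: 12 × 5.143 = 61.71 → 62.

pocket 39; collar 93; hood 121; left front 62.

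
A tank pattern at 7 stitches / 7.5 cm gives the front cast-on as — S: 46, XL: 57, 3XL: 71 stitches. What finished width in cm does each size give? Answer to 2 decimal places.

7/7.5 = 0.933 sts per cm.
S: 46 / 0.933 = 49.286 → 49.29 cm.
XL: 57 / 0.933 = 61.071 → 61.07 cm.
3XL: 71 / 0.933 = 76.071 → 76.07 cm.

S 49.29 cm; XL 61.07 cm; 3XL 76.07 cm.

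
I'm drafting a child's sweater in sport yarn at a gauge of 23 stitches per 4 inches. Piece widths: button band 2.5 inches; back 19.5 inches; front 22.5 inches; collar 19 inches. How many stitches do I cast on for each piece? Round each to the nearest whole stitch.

button band 14; back 112; front 129; collar 109.

Rate = 23/4 = 5.75 sts per in.
button band: 2.5 × 5.75 = 14.38 → 14.
back: 19.5 × 5.75 = 112.12 → 112.
front: 22.5 × 5.75 = 129.38 → 129.
collar: 19 × 5.75 = 109.25 → 109.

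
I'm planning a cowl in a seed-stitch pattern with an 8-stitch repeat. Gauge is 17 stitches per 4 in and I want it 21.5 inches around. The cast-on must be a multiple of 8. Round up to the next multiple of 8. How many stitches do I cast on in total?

Cast on 96 stitches.

17 / 4 = 4.25 sts per inch.
21.5 × 4.25 = 91.38 sts.
Next multiple of 8: 96.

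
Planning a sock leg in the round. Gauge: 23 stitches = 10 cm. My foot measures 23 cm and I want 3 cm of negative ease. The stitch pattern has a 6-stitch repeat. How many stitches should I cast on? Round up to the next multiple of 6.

48 stitches.

Finished = 23 − 3 = 20 cm.
23 / 10 = 2.3 sts/cm.
20 × 2.3 = 46.00 sts.
Next multiple of 6: 48.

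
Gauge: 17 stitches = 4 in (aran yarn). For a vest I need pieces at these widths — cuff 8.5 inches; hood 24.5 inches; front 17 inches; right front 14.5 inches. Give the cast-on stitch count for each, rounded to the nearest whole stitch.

cuff 36; hood 104; front 72; right front 62.

Rate = 17/4 = 4.25 sts per in.
cuff: 8.5 × 4.25 = 36.12 → 36.
hood: 24.5 × 4.25 = 104.12 → 104.
front: 17 × 4.25 = 72.25 → 72.
right front: 14.5 × 4.25 = 61.62 → 62.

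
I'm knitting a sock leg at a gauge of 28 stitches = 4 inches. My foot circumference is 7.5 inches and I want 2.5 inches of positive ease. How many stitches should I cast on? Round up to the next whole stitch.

70 stitches.

Finished = 7.5 + 2.5 = 10 in.
28 / 4 = 7 sts per inch.
10.00 × 7 = 70.00 sts.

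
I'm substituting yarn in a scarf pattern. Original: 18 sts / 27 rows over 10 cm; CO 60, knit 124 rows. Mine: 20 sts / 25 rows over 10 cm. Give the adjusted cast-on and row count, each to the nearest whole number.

Cast on 67 stitches; work 115 rows.

Stitches: 60 × 20/18 = 66.67 → 67.
Rows: 124 × 25/27 = 114.81 → 115.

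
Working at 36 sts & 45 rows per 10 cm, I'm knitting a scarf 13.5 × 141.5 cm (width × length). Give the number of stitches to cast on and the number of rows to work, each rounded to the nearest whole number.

Cast on 49 stitches and work 637 rows.

Stitch gauge = 36/10 = 3.6 sts/cm; 13.5 × 3.6 = 48.60 → 49 sts.
Row gauge = 45/10 = 4.5 rows/cm; 141.5 × 4.5 = 636.75 → 637 rows.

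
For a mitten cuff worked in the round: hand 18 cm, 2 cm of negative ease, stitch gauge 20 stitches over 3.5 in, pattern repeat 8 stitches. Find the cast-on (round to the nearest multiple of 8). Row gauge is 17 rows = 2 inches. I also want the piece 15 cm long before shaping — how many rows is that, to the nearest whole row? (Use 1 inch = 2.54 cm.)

Cast on 32 stitches; work 50 rows.

Finished = 18 − 2 = 16 cm.
16 cm × 1/2.54 = 6.30 inches.
20/3.5 = 5.714 sts per in; 6.30 × 5.714 = 36.00 sts.
Nearest multiple of 8 → 32.
15 cm = 5.91 inches; × 8.5 = 50.20 → 50 rows.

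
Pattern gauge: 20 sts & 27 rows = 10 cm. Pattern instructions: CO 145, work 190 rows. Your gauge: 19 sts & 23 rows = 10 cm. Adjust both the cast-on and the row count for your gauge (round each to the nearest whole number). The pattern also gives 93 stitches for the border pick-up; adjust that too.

Stitches: 145 × 19/20 = 137.75 → 138.
Rows: 190 × 23/27 = 161.85 → 162.
border pick-up: 93 × 19/20 = 88.35 → 88.

Cast on 138 stitches; work 162 rows; border pick-up 88 stitches.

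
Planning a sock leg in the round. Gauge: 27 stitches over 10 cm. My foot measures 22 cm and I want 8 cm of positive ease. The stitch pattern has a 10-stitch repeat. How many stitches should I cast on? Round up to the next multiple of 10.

Finished = 22 + 8 = 30 cm.
27 / 10 = 2.7 sts/cm.
30 × 2.7 = 81.00 sts.
Next multiple of 10: 90.

CO 90 sts.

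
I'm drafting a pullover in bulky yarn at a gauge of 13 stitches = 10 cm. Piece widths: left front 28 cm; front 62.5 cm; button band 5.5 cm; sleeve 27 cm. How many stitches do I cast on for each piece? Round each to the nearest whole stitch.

left front 36; front 81; button band 7; sleeve 35.

Rate = 13/10 = 1.3 sts per cm.
left front: 28 × 1.3 = 36.40 → 36.
front: 62.5 × 1.3 = 81.25 → 81.
button band: 5.5 × 1.3 = 7.15 → 7.
sleeve: 27 × 1.3 = 35.10 → 35.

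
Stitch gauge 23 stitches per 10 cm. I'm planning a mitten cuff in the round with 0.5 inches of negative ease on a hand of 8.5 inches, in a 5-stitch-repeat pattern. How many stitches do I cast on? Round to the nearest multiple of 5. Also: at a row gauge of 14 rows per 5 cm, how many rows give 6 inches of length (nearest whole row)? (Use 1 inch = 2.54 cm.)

Cast on 45 stitches; work 43 rows.

Finished = 8.5 − 0.5 = 8 inches.
8 inches × 2.54 = 20.32 cm.
23/10 = 2.3 sts per cm; 20.32 × 2.3 = 46.74 sts.
Nearest multiple of 5 → 45.
6 inches = 15.24 cm; × 2.8 = 42.67 → 43 rows.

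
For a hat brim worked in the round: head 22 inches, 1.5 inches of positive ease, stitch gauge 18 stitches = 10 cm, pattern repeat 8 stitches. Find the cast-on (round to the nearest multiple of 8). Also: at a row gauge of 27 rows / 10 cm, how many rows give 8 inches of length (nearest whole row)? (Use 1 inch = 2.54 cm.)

Finished = 22 + 1.5 = 23.5 inches.
23.5 inches × 2.54 = 59.69 cm.
18/10 = 1.8 sts per cm; 59.69 × 1.8 = 107.44 sts.
Nearest multiple of 8 → 104.
8 inches = 20.32 cm; × 2.7 = 54.86 → 55 rows.

Cast on 104 stitches; work 55 rows.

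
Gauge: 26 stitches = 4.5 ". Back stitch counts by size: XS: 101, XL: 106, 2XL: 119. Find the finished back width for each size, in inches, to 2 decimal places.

26/4.5 = 5.778 sts per in.
XS: 101 / 5.778 = 17.481 → 17.48 in.
XL: 106 / 5.778 = 18.346 → 18.35 in.
2XL: 119 / 5.778 = 20.596 → 20.60 in.

XS 17.48 inches; XL 18.35 inches; 2XL 20.60 inches.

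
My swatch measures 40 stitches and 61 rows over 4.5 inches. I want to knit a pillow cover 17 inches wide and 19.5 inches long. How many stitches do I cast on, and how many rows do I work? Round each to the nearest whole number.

Stitch gauge = 40/4.5 = 8.889 sts/in; 17 × 8.889 = 151.11 → 151 sts.
Row gauge = 61/4.5 = 13.556 rows/in; 19.5 × 13.556 = 264.33 → 264 rows.

Cast on 151 stitches and work 264 rows.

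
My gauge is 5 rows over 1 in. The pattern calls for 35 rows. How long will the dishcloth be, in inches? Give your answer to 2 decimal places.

7.00 inches.

5 rows / 1 inch = 5 rows per inch.
35 / 5 = 7.000 inches.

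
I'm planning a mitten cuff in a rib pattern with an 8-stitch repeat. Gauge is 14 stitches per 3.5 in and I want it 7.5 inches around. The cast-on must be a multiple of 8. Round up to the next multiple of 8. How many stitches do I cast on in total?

CO 32 sts.

14 / 3.5 = 4 sts per inch.
7.5 × 4 = 30.00 sts.
Next multiple of 8: 32.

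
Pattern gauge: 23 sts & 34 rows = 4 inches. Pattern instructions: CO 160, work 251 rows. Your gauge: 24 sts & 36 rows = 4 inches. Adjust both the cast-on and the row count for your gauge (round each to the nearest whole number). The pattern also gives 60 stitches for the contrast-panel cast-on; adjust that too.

Stitches: 160 × 24/23 = 166.96 → 167.
Rows: 251 × 36/34 = 265.76 → 266.
contrast-panel cast-on: 60 × 24/23 = 62.61 → 63.

Cast on 167 stitches; work 266 rows; contrast-panel cast-on 63 stitches.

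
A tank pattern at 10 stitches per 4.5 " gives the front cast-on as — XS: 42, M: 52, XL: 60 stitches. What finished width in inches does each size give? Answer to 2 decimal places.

10/4.5 = 2.222 sts per in.
XS: 42 / 2.222 = 18.900 → 18.90 in.
M: 52 / 2.222 = 23.400 → 23.40 in.
XL: 60 / 2.222 = 27.000 → 27.00 in.

XS 18.90 inches; M 23.40 inches; XL 27.00 inches.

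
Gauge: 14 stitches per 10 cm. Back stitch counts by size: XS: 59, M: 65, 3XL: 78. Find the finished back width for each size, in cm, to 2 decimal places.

14/10 = 1.4 sts per cm.
XS: 59 / 1.4 = 42.143 → 42.14 cm.
M: 65 / 1.4 = 46.429 → 46.43 cm.
3XL: 78 / 1.4 = 55.714 → 55.71 cm.

XS 42.14 cm; M 46.43 cm; 3XL 55.71 cm.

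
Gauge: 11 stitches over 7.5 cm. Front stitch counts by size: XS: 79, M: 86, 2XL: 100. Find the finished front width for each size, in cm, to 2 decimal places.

11/7.5 = 1.467 sts per cm.
XS: 79 / 1.467 = 53.864 → 53.86 cm.
M: 86 / 1.467 = 58.636 → 58.64 cm.
2XL: 100 / 1.467 = 68.182 → 68.18 cm.

XS 53.86 cm; M 58.64 cm; 2XL 68.18 cm.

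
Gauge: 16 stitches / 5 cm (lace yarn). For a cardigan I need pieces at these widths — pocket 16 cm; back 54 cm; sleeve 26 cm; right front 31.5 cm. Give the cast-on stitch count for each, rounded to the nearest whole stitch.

Rate = 16/5 = 3.2 sts per cm.
pocket: 16 × 3.2 = 51.20 → 51.
back: 54 × 3.2 = 172.80 → 173.
sleeve: 26 × 3.2 = 83.20 → 83.
right front: 31.5 × 3.2 = 100.80 → 101.

pocket 51; back 173; sleeve 83; right front 101.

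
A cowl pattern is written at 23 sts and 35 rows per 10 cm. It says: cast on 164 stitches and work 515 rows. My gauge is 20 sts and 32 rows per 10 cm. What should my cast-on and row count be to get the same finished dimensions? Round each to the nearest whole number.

Stitches: 164 × 20/23 = 142.61 → 143.
Rows: 515 × 32/35 = 470.86 → 471.

Cast on 143 stitches; work 471 rows.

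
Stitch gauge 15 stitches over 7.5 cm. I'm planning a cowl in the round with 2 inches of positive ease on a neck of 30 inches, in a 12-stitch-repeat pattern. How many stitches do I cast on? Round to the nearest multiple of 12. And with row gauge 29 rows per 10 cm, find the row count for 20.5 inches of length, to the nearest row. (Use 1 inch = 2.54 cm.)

Cast on 168 stitches; work 151 rows.

Finished = 30 + 2 = 32 inches.
32 inches × 2.54 = 81.28 cm.
15/7.5 = 2 sts per cm; 81.28 × 2 = 162.56 sts.
Nearest multiple of 12 → 168.
20.5 inches = 52.07 cm; × 2.9 = 151.00 → 151 rows.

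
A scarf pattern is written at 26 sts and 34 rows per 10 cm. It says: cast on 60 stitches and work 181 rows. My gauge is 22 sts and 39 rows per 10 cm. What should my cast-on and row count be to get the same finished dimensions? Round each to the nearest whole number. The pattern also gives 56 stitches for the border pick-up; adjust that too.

Stitches: 60 × 22/26 = 50.77 → 51.
Rows: 181 × 39/34 = 207.62 → 208.
border pick-up: 56 × 22/26 = 47.38 → 47.

Cast on 51 stitches; work 208 rows; border pick-up 47 stitches.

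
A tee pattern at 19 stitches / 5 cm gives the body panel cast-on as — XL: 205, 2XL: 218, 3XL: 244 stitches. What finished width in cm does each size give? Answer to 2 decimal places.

XL 53.95 cm; 2XL 57.37 cm; 3XL 64.21 cm.

19/5 = 3.8 sts per cm.
XL: 205 / 3.8 = 53.947 → 53.95 cm.
2XL: 218 / 3.8 = 57.368 → 57.37 cm.
3XL: 244 / 3.8 = 64.211 → 64.21 cm.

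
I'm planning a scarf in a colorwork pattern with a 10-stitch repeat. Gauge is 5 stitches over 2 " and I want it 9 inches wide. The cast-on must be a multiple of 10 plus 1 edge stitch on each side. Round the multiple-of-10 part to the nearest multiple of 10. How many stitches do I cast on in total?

22 stitches.

5 / 2 = 2.5 sts per inch.
9 × 2.5 = 22.50 sts.
Less 2 edge sts → 20.50 for the repeat.
Nearest multiple of 10: 20.
Add back 2 edge sts → 22.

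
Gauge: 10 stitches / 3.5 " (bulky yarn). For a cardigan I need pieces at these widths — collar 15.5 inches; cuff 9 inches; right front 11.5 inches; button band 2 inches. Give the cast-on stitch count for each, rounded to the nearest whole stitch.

Rate = 10/3.5 = 2.857 sts per in.
collar: 15.5 × 2.857 = 44.29 → 44.
cuff: 9 × 2.857 = 25.71 → 26.
right front: 11.5 × 2.857 = 32.86 → 33.
button band: 2 × 2.857 = 5.71 → 6.

collar 44; cuff 26; right front 33; button band 6.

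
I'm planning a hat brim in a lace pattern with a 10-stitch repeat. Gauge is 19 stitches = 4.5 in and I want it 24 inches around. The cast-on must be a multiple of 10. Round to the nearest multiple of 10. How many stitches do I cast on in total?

19 / 4.5 = 4.222 sts per inch.
24 × 4.222 = 101.33 sts.
Nearest multiple of 10: 100.

CO 100 sts.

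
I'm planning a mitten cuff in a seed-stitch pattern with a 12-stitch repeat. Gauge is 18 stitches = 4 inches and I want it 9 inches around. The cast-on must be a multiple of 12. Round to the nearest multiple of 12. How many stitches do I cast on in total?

18 / 4 = 4.5 sts per inch.
9 × 4.5 = 40.50 sts.
Nearest multiple of 12: 36.

CO 36 sts.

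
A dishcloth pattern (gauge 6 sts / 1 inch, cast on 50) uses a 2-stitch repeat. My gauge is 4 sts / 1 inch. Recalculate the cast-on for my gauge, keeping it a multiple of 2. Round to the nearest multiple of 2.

50 × 4 / 6 = 33.33.
Nearest multiple of 2: 34.

CO 34 sts.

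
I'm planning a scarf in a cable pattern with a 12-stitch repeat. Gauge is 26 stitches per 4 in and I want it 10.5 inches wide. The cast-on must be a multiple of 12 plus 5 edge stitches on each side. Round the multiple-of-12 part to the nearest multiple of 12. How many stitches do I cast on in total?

26 / 4 = 6.5 sts per inch.
10.5 × 6.5 = 68.25 sts.
Less 10 edge sts → 58.25 for the repeat.
Nearest multiple of 12: 60.
Add back 10 edge sts → 70.

Cast on 70 stitches.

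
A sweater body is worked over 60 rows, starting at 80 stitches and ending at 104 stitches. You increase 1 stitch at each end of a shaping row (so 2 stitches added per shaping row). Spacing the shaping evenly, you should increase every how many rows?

Increase every 5th row.

Stitches to add: |104 − 80| = 24.
Shaping rows needed: 24 / 2 = 12.
60 rows / 12 = every 5 rows.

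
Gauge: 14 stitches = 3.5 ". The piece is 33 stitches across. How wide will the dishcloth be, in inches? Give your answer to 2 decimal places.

8.25 inches.

14 stitches / 3.5 inch = 4 stitches per inch.
33 / 4 = 8.250 inches.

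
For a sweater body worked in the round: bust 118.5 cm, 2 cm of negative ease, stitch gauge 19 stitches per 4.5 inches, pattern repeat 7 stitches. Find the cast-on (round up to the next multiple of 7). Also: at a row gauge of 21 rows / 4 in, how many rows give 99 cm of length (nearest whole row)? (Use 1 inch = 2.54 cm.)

Finished = 118.5 − 2 = 116.5 cm.
116.5 cm × 1/2.54 = 45.87 inches.
19/4.5 = 4.222 sts per in; 45.87 × 4.222 = 193.66 sts.
Next multiple of 7 → 196.
99 cm = 38.98 inches; × 5.25 = 204.63 → 205 rows.

Cast on 196 stitches; work 205 rows.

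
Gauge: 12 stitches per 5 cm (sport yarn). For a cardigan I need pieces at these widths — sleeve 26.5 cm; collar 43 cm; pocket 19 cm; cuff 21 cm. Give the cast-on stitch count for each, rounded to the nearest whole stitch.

Rate = 12/5 = 2.4 sts per cm.
sleeve: 26.5 × 2.4 = 63.60 → 64.
collar: 43 × 2.4 = 103.20 → 103.
pocket: 19 × 2.4 = 45.60 → 46.
cuff: 21 × 2.4 = 50.40 → 50.

sleeve 64; collar 103; pocket 46; cuff 50.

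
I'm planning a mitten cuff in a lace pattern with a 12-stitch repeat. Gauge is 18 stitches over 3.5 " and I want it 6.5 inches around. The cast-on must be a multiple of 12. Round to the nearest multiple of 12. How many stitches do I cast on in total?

18 / 3.5 = 5.143 sts per inch.
6.5 × 5.143 = 33.43 sts.
Nearest multiple of 12: 36.

CO 36 sts.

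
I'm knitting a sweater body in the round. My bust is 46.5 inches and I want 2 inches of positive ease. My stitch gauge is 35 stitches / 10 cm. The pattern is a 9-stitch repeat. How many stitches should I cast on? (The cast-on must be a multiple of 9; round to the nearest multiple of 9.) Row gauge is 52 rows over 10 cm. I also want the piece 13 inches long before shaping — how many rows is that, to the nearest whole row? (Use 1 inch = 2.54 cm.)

Cast on 432 stitches; work 172 rows.

Finished = 46.5 + 2 = 48.5 inches.
48.5 inches × 2.54 = 123.19 cm.
35/10 = 3.5 sts per cm; 123.19 × 3.5 = 431.17 sts.
Nearest multiple of 9 → 432.
13 inches = 33.02 cm; × 5.2 = 171.70 → 172 rows.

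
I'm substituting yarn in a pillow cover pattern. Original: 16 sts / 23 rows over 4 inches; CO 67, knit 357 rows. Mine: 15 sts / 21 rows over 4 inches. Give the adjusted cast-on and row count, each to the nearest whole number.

Cast on 63 stitches; work 326 rows.

Stitches: 67 × 15/16 = 62.81 → 63.
Rows: 357 × 21/23 = 325.96 → 326.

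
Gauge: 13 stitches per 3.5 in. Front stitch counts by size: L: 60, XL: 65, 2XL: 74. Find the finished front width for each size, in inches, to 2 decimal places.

13/3.5 = 3.714 sts per in.
L: 60 / 3.714 = 16.154 → 16.15 in.
XL: 65 / 3.714 = 17.500 → 17.50 in.
2XL: 74 / 3.714 = 19.923 → 19.92 in.

L 16.15 inches; XL 17.50 inches; 2XL 19.92 inches.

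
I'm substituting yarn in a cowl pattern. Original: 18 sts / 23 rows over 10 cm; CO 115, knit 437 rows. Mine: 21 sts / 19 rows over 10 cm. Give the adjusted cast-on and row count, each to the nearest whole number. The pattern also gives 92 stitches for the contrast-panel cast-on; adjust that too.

Stitches: 115 × 21/18 = 134.17 → 134.
Rows: 437 × 19/23 = 361.00 → 361.
contrast-panel cast-on: 92 × 21/18 = 107.33 → 107.

Cast on 134 stitches; work 361 rows; contrast-panel cast-on 107 stitches.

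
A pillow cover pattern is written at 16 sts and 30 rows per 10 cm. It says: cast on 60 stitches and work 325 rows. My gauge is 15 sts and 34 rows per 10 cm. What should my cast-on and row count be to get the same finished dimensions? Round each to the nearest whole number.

Stitches: 60 × 15/16 = 56.25 → 56.
Rows: 325 × 34/30 = 368.33 → 368.

Cast on 56 stitches; work 368 rows.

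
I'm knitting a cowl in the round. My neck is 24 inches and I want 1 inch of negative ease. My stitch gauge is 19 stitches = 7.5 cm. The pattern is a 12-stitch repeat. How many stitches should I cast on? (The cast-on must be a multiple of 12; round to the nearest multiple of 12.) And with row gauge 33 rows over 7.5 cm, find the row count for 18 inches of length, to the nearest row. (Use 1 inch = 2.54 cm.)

Cast on 144 stitches; work 201 rows.

Finished = 24 − 1 = 23 inches.
23 inches × 2.54 = 58.42 cm.
19/7.5 = 2.533 sts per cm; 58.42 × 2.533 = 148.00 sts.
Nearest multiple of 12 → 144.
18 inches = 45.72 cm; × 4.4 = 201.17 → 201 rows.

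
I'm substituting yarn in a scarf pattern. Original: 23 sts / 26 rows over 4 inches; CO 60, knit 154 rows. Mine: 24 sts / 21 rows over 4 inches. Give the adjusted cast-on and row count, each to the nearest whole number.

Cast on 63 stitches; work 124 rows.

Stitches: 60 × 24/23 = 62.61 → 63.
Rows: 154 × 21/26 = 124.38 → 124.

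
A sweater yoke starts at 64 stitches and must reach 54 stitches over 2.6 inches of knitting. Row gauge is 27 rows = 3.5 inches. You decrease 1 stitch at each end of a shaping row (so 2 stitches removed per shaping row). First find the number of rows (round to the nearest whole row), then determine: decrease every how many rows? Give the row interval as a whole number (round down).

Decrease every 4th row.

Rows = 2.6 × 7.714 = 20.1 → 20 rows.
Stitches to remove: 10 → 5 shaping rows (at 2 st each).
20 / 5 = 4.00 → every 4 rows.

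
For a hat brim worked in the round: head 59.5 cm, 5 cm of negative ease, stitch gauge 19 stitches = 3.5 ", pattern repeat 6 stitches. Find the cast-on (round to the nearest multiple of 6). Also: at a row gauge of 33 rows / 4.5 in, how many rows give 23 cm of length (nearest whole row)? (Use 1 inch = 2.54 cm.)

Finished = 59.5 − 5 = 54.5 cm.
54.5 cm × 1/2.54 = 21.46 inches.
19/3.5 = 5.429 sts per in; 21.46 × 5.429 = 116.48 sts.
Nearest multiple of 6 → 114.
23 cm = 9.06 inches; × 7.333 = 66.40 → 66 rows.

Cast on 114 stitches; work 66 rows.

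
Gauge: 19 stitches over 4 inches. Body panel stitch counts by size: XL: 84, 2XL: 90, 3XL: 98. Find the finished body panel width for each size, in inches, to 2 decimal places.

19/4 = 4.75 sts per in.
XL: 84 / 4.75 = 17.684 → 17.68 in.
2XL: 90 / 4.75 = 18.947 → 18.95 in.
3XL: 98 / 4.75 = 20.632 → 20.63 in.

XL 17.68 inches; 2XL 18.95 inches; 3XL 20.63 inches.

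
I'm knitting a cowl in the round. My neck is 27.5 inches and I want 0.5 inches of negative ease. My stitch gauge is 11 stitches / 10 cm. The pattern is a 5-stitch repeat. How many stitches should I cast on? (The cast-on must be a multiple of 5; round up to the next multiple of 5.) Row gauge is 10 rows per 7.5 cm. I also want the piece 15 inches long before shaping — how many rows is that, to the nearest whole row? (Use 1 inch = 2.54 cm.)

Cast on 80 stitches; work 51 rows.

Finished = 27.5 − 0.5 = 27 inches.
27 inches × 2.54 = 68.58 cm.
11/10 = 1.1 sts per cm; 68.58 × 1.1 = 75.44 sts.
Next multiple of 5 → 80.
15 inches = 38.10 cm; × 1.333 = 50.80 → 51 rows.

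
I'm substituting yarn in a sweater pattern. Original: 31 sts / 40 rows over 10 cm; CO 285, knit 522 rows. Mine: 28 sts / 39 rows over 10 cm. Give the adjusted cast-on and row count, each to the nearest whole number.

Cast on 257 stitches; work 509 rows.

Stitches: 285 × 28/31 = 257.42 → 257.
Rows: 522 × 39/40 = 508.95 → 509.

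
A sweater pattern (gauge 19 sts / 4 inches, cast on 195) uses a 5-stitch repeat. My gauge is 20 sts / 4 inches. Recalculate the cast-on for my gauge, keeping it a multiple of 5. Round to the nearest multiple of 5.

195 × 20 / 19 = 205.26.
Nearest multiple of 5: 205.

CO 205 sts.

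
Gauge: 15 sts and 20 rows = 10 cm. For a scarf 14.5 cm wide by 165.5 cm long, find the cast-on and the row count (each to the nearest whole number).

Cast on 22 stitches and work 331 rows.

Stitch gauge = 15/10 = 1.5 sts/cm; 14.5 × 1.5 = 21.75 → 22 sts.
Row gauge = 20/10 = 2 rows/cm; 165.5 × 2 = 331.00 → 331 rows.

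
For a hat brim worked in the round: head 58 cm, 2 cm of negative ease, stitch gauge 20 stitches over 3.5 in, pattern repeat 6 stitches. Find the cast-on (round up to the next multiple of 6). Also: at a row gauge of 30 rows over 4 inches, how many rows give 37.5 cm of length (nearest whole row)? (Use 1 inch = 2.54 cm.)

Cast on 126 stitches; work 111 rows.

Finished = 58 − 2 = 56 cm.
56 cm × 1/2.54 = 22.05 inches.
20/3.5 = 5.714 sts per in; 22.05 × 5.714 = 125.98 sts.
Next multiple of 6 → 126.
37.5 cm = 14.76 inches; × 7.5 = 110.73 → 111 rows.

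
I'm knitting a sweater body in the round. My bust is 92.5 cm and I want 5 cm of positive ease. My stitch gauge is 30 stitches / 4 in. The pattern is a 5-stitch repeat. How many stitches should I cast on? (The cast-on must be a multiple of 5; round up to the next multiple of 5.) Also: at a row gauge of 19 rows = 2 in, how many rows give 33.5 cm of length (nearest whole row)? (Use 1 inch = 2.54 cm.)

Finished = 92.5 + 5 = 97.5 cm.
97.5 cm × 1/2.54 = 38.39 inches.
30/4 = 7.5 sts per in; 38.39 × 7.5 = 287.89 sts.
Next multiple of 5 → 290.
33.5 cm = 13.19 inches; × 9.5 = 125.30 → 125 rows.

Cast on 290 stitches; work 125 rows.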